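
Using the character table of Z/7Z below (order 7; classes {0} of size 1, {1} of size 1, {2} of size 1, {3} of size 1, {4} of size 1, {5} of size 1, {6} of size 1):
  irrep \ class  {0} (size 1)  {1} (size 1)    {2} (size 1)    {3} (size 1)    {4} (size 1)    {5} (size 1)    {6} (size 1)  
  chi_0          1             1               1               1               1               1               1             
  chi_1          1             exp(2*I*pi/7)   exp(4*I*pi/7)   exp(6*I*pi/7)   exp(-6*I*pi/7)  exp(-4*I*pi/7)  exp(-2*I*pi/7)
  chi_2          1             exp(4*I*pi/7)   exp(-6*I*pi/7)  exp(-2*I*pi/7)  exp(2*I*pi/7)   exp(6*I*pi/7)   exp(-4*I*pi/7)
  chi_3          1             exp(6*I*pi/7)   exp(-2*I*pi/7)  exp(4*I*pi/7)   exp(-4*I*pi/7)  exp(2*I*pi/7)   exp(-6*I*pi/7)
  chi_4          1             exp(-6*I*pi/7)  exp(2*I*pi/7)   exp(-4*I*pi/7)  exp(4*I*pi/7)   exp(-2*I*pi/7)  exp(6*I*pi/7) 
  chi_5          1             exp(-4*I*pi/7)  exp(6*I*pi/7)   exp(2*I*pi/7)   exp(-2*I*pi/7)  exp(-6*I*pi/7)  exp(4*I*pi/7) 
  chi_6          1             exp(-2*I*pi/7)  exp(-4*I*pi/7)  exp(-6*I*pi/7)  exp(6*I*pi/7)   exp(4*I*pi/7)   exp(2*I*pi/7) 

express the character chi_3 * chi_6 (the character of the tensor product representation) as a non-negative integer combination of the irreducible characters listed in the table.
chi_3 tensor chi_6 = chi_2 (all other irreducibles have multiplicity 0).

Details: The character of a tensor product is the pointwise product (chi_3 * chi_6)(C) = chi_3(C) * chi_6(C):
  {0}: (1)*(1), {1}: (exp(6*I*pi/7))*(exp(-2*I*pi/7)), {2}: (exp(-2*I*pi/7))*(exp(-4*I*pi/7)), {3}: (exp(4*I*pi/7))*(exp(-6*I*pi/7)), {4}: (exp(-4*I*pi/7))*(exp(6*I*pi/7)), {5}: (exp(2*I*pi/7))*(exp(4*I*pi/7)), {6}: (exp(-6*I*pi/7))*(exp(2*I*pi/7))
so (chi_3 * chi_6) takes values
  {0} -> 1, {1} -> exp(4*I*pi/7), {2} -> exp(-6*I*pi/7), {3} -> exp(-2*I*pi/7), {4} -> exp(2*I*pi/7), {5} -> exp(6*I*pi/7), {6} -> exp(-4*I*pi/7).
Now take the inner product of this character with each irreducible chi from the table, <chi_3*chi_6, chi> = (1/7) sum_C |C| (chi_3*chi_6)(C) conj(chi(C)):
  <chi_3*chi_6, chi_0> = (1/7)[1*(1)*conj(1) + 1*(exp(4*I*pi/7))*conj(1) + 1*(exp(-6*I*pi/7))*conj(1) + 1*(exp(-2*I*pi/7))*conj(1) + 1*(exp(2*I*pi/7))*conj(1) + 1*(exp(6*I*pi/7))*conj(1) + 1*(exp(-4*I*pi/7))*conj(1)]
      = (1/7)[(1) + (exp(4*I*pi/7)) + (exp(-6*I*pi/7)) + (exp(-2*I*pi/7)) + (exp(2*I*pi/7)) + (exp(6*I*pi/7)) + (exp(-4*I*pi/7))] = 0/7 = 0
  <chi_3*chi_6, chi_1> = (1/7)[1*(1)*conj(1) + 1*(exp(4*I*pi/7))*conj(exp(2*I*pi/7)) + 1*(exp(-6*I*pi/7))*conj(exp(4*I*pi/7)) + 1*(exp(-2*I*pi/7))*conj(exp(6*I*pi/7)) + 1*(exp(2*I*pi/7))*conj(exp(-6*I*pi/7)) + 1*(exp(6*I*pi/7))*conj(exp(-4*I*pi/7)) + 1*(exp(-4*I*pi/7))*conj(exp(-2*I*pi/7))]
      = (1/7)[(1) + (exp(2*I*pi/7)) + (exp(4*I*pi/7)) + (exp(6*I*pi/7)) + (exp(-6*I*pi/7)) + (exp(-4*I*pi/7)) + (exp(-2*I*pi/7))] = 0/7 = 0
  <chi_3*chi_6, chi_2> = (1/7)[1*(1)*conj(1) + 1*(exp(4*I*pi/7))*conj(exp(4*I*pi/7)) + 1*(exp(-6*I*pi/7))*conj(exp(-6*I*pi/7)) + 1*(exp(-2*I*pi/7))*conj(exp(-2*I*pi/7)) + 1*(exp(2*I*pi/7))*conj(exp(2*I*pi/7)) + 1*(exp(6*I*pi/7))*conj(exp(6*I*pi/7)) + 1*(exp(-4*I*pi/7))*conj(exp(-4*I*pi/7))]
      = (1/7)[(1) + (1) + (1) + (1) + (1) + (1) + (1)] = 7/7 = 1
  <chi_3*chi_6, chi_3> = (1/7)[1*(1)*conj(1) + 1*(exp(4*I*pi/7))*conj(exp(6*I*pi/7)) + 1*(exp(-6*I*pi/7))*conj(exp(-2*I*pi/7)) + 1*(exp(-2*I*pi/7))*conj(exp(4*I*pi/7)) + 1*(exp(2*I*pi/7))*conj(exp(-4*I*pi/7)) + 1*(exp(6*I*pi/7))*conj(exp(2*I*pi/7)) + 1*(exp(-4*I*pi/7))*conj(exp(-6*I*pi/7))]
      = (1/7)[(1) + (exp(-2*I*pi/7)) + (exp(-4*I*pi/7)) + (exp(-6*I*pi/7)) + (exp(6*I*pi/7)) + (exp(4*I*pi/7)) + (exp(2*I*pi/7))] = 0/7 = 0
  <chi_3*chi_6, chi_4> = (1/7)[1*(1)*conj(1) + 1*(exp(4*I*pi/7))*conj(exp(-6*I*pi/7)) + 1*(exp(-6*I*pi/7))*conj(exp(2*I*pi/7)) + 1*(exp(-2*I*pi/7))*conj(exp(-4*I*pi/7)) + 1*(exp(2*I*pi/7))*conj(exp(4*I*pi/7)) + 1*(exp(6*I*pi/7))*conj(exp(-2*I*pi/7)) + 1*(exp(-4*I*pi/7))*conj(exp(6*I*pi/7))]
      = (1/7)[(1) + (exp(-4*I*pi/7)) + (exp(6*I*pi/7)) + (exp(2*I*pi/7)) + (exp(-2*I*pi/7)) + (exp(-6*I*pi/7)) + (exp(4*I*pi/7))] = 0/7 = 0
  <chi_3*chi_6, chi_5> = (1/7)[1*(1)*conj(1) + 1*(exp(4*I*pi/7))*conj(exp(-4*I*pi/7)) + 1*(exp(-6*I*pi/7))*conj(exp(6*I*pi/7)) + 1*(exp(-2*I*pi/7))*conj(exp(2*I*pi/7)) + 1*(exp(2*I*pi/7))*conj(exp(-2*I*pi/7)) + 1*(exp(6*I*pi/7))*conj(exp(-6*I*pi/7)) + 1*(exp(-4*I*pi/7))*conj(exp(4*I*pi/7))]
      = (1/7)[(1) + (exp(-6*I*pi/7)) + (exp(2*I*pi/7)) + (exp(-4*I*pi/7)) + (exp(4*I*pi/7)) + (exp(-2*I*pi/7)) + (exp(6*I*pi/7))] = 0/7 = 0
  <chi_3*chi_6, chi_6> = (1/7)[1*(1)*conj(1) + 1*(exp(4*I*pi/7))*conj(exp(-2*I*pi/7)) + 1*(exp(-6*I*pi/7))*conj(exp(-4*I*pi/7)) + 1*(exp(-2*I*pi/7))*conj(exp(-6*I*pi/7)) + 1*(exp(2*I*pi/7))*conj(exp(6*I*pi/7)) + 1*(exp(6*I*pi/7))*conj(exp(4*I*pi/7)) + 1*(exp(-4*I*pi/7))*conj(exp(2*I*pi/7))]
      = (1/7)[(1) + (exp(6*I*pi/7)) + (exp(-2*I*pi/7)) + (exp(4*I*pi/7)) + (exp(-4*I*pi/7)) + (exp(2*I*pi/7)) + (exp(-6*I*pi/7))] = 0/7 = 0
(Exp terms are combined using exp(i*s)*conj(exp(i*t)) = exp(i*(s-t)), and sums of them are collapsed using the identity that for every m > 1 the m distinct m-th roots of unity sum to 0, e.g. 1 + exp(2*I*pi/3) + exp(-2*I*pi/3) = 0.)
Hence the multiplicities are chi_2: 1. Dimension check: dim(chi_3)*dim(chi_6) = 1*1 = 1 and sum (mult * dim) = 1*1 = 1.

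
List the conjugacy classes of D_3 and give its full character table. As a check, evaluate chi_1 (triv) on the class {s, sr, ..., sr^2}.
Conjugacy classes: {e} of size 1, {r^1, r^2} of size 2, {s, sr, ..., sr^2} of size 3.
Character table:
  irrep \ class              {e} (size 1)  {r^1, r^2} (size 2)  {s, sr, ..., sr^2} (size 3)
  chi_1 (triv)               1             1                    1                          
  chi_2 (sign: r->1, s->-1)  1             1                    -1                         
  chi_3 (2d, j=1)            2             -1                   0                          

Spot check: chi_1 (triv) on {s, sr, ..., sr^2} = 1.

D_3 has order 2*3 = 6 with 3 conjugacy classes, hence 3 irreducibles. Sum of squared dims 1 + 1 + 4 = 6 = |G|. Linear characters come from the abelianisation; the 2-dimensional irreps have character r^k -> 2*cos(2*pi*j*k/3), reflections -> 0.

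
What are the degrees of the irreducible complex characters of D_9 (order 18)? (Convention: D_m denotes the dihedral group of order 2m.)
Dimensions: 1, 1, 2, 2, 2, 2

Solution. There are 6 irreducibles (= number of conjugacy classes). Their dimensions d_i satisfy sum d_i^2 = |G| = 18: 1 + 1 + 4 + 4 + 4 + 4 = 18.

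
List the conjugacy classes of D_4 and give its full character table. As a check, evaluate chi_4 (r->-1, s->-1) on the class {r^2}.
Conjugacy classes: {e} of size 1, {r^2} of size 1, {r^1, r^3} of size 2, {s, sr^2, ...} of size 2, {sr, sr^3, ...} of size 2.
Character table:
  irrep \ class              {e} (size 1)  {r^2} (size 1)  {r^1, r^3} (size 2)  {s, sr^2, ...} (size 2)  {sr, sr^3, ...} (size 2)
  chi_1 (triv)               1             1               1                    1                        1                       
  chi_2 (sign: r->1, s->-1)  1             1               1                    -1                       -1                      
  chi_3 (r->-1, s->1)        1             1               -1                   1                        -1                      
  chi_4 (r->-1, s->-1)       1             1               -1                   -1                       1                       
  chi_5 (2d, j=1)            2             -2              0                    0                        0                       

Spot check: chi_4 (r->-1, s->-1) on {r^2} = 1.

D_4 has order 2*4 = 8 with 5 conjugacy classes, hence 5 irreducibles. Sum of squared dims 1 + 1 + 1 + 1 + 4 = 8 = |G|. Linear characters come from the abelianisation; the 2-dimensional irreps have character r^k -> 2*cos(2*pi*j*k/4), reflections -> 0.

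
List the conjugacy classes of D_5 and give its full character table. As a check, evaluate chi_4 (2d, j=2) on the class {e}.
Conjugacy classes: {e} of size 1, {r^1, r^4} of size 2, {r^2, r^3} of size 2, {s, sr, ..., sr^4} of size 5.
Character table:
  irrep \ class              {e} (size 1)  {r^1, r^4} (size 2)  {r^2, r^3} (size 2)  {s, sr, ..., sr^4} (size 5)
  chi_1 (triv)               1             1                    1                    1                          
  chi_2 (sign: r->1, s->-1)  1             1                    1                    -1                         
  chi_3 (2d, j=1)            2             -1/2 + sqrt(5)/2     -sqrt(5)/2 - 1/2     0                          
  chi_4 (2d, j=2)            2             -sqrt(5)/2 - 1/2     -1/2 + sqrt(5)/2     0                          

Spot check: chi_4 (2d, j=2) on {e} = 2.

Argument: D_5 has order 2*5 = 10 with 4 conjugacy classes, hence 4 irreducibles. Sum of squared dims 1 + 1 + 4 + 4 = 10 = |G|. Linear characters come from the abelianisation; the 2-dimensional irreps have character r^k -> 2*cos(2*pi*j*k/5), reflections -> 0.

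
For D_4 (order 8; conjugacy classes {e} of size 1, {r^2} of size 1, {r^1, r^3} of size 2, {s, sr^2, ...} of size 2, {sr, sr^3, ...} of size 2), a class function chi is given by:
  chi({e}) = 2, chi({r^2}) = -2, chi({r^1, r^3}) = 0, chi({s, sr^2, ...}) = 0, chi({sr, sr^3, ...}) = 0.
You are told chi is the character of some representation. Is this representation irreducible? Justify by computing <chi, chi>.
Irreducible: <chi, chi> = 1.

Solution. <chi, chi> = (1/|G|) sum_C |C| * |chi(C)|^2 = (1/8)[1*|2|^2 + 1*|-2|^2 + 2*|0|^2 + 2*|0|^2 + 2*|0|^2]
  = (1/8)[(4) + (4) + (0) + (0) + (0)] = 8/8 = 1.
A character is irreducible iff <chi, chi> = 1, so this representation is irreducible.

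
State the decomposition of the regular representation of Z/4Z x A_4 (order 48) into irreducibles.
Each irreducible V_i of dimension d_i appears with multiplicity d_i, i.e. rho_reg = (direct sum over all irreducibles V_i) d_i V_i. The irreducible dimensions for Z/4Z x A_4 are 1, 1, 1, 1, 1, 1, 1, 1, 1, 1, 1, 1, 3, 3, 3, 3: 12 irreducibles of dimension 1, each with multiplicity 1; 4 irreducibles of dimension 3, each with multiplicity 3. Total dimension 12*1*1 + 4*3*3 = 48 = |G|.

Working: General theorem: in the regular representation of a finite group G, each irreducible appears with multiplicity equal to its dimension. Check: dim(rho_reg) = sum d_i^2 = 1 + 1 + 1 + 1 + 1 + 1 + 1 + 1 + 1 + 1 + 1 + 1 + 9 + 9 + 9 + 9 = 48 = |G|.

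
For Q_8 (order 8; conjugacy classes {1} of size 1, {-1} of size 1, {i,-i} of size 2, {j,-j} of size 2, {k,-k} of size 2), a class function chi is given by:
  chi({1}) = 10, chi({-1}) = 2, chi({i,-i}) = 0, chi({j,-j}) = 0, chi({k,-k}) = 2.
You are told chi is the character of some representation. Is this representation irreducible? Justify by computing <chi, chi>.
Not irreducible (reducible): <chi, chi> = 14 > 1.

Why: <chi, chi> = (1/|G|) sum_C |C| * |chi(C)|^2 = (1/8)[1*|10|^2 + 1*|2|^2 + 2*|0|^2 + 2*|0|^2 + 2*|2|^2]
  = (1/8)[(100) + (4) + (0) + (0) + (8)] = 112/8 = 14.
A character is irreducible iff <chi, chi> = 1, so this representation is reducible.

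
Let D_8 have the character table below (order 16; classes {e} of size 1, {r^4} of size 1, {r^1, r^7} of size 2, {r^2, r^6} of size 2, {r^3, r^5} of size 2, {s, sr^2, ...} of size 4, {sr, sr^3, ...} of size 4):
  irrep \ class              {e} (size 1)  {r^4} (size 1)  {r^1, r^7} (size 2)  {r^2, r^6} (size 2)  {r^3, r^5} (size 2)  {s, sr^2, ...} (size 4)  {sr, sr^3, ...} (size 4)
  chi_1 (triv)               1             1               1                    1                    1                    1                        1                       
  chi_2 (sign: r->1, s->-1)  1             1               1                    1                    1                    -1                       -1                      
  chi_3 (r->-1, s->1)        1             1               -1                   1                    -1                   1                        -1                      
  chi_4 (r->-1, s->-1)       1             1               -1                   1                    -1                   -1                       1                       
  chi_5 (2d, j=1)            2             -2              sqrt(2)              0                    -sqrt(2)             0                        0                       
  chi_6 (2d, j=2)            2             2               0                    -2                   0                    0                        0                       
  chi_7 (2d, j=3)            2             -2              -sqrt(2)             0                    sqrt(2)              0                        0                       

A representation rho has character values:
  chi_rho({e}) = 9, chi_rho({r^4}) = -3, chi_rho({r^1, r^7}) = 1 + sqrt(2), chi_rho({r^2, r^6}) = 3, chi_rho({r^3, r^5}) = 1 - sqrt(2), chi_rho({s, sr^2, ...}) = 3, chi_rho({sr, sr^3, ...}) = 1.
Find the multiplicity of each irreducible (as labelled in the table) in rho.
Multiplicities: chi_1: 2, chi_2: 0, chi_3: 1, chi_4: 0, chi_5: 2, chi_6: 0, chi_7: 1.

Argument: Use <chi_rho, chi> = (1/|G|) sum_C |C| * chi_rho(C) * conj(chi(C)) with |G| = 16 for each irreducible chi in the table:
  <chi_rho, chi_1> = (1/16)[1*(9)*conj(1) + 1*(-3)*conj(1) + 2*(1 + sqrt(2))*conj(1) + 2*(3)*conj(1) + 2*(1 - sqrt(2))*conj(1) + 4*(3)*conj(1) + 4*(1)*conj(1)]
      = (1/16)[(9) + (-3) + (2 + 2*sqrt(2)) + (6) + (2 - 2*sqrt(2)) + (12) + (4)] = 32/16 = 2
  <chi_rho, chi_2> = (1/16)[1*(9)*conj(1) + 1*(-3)*conj(1) + 2*(1 + sqrt(2))*conj(1) + 2*(3)*conj(1) + 2*(1 - sqrt(2))*conj(1) + 4*(3)*conj(-1) + 4*(1)*conj(-1)]
      = (1/16)[(9) + (-3) + (2 + 2*sqrt(2)) + (6) + (2 - 2*sqrt(2)) + (-12) + (-4)] = 0/16 = 0
  <chi_rho, chi_3> = (1/16)[1*(9)*conj(1) + 1*(-3)*conj(1) + 2*(1 + sqrt(2))*conj(-1) + 2*(3)*conj(1) + 2*(1 - sqrt(2))*conj(-1) + 4*(3)*conj(1) + 4*(1)*conj(-1)]
      = (1/16)[(9) + (-3) + (-2*sqrt(2) - 2) + (6) + (-2 + 2*sqrt(2)) + (12) + (-4)] = 16/16 = 1
  <chi_rho, chi_4> = (1/16)[1*(9)*conj(1) + 1*(-3)*conj(1) + 2*(1 + sqrt(2))*conj(-1) + 2*(3)*conj(1) + 2*(1 - sqrt(2))*conj(-1) + 4*(3)*conj(-1) + 4*(1)*conj(1)]
      = (1/16)[(9) + (-3) + (-2*sqrt(2) - 2) + (6) + (-2 + 2*sqrt(2)) + (-12) + (4)] = 0/16 = 0
  <chi_rho, chi_5> = (1/16)[1*(9)*conj(2) + 1*(-3)*conj(-2) + 2*(1 + sqrt(2))*conj(sqrt(2)) + 2*(3)*conj(0) + 2*(1 - sqrt(2))*conj(-sqrt(2)) + 4*(3)*conj(0) + 4*(1)*conj(0)]
      = (1/16)[(18) + (6) + (2*sqrt(2) + 4) + (0) + (4 - 2*sqrt(2)) + (0) + (0)] = 32/16 = 2
  <chi_rho, chi_6> = (1/16)[1*(9)*conj(2) + 1*(-3)*conj(2) + 2*(1 + sqrt(2))*conj(0) + 2*(3)*conj(-2) + 2*(1 - sqrt(2))*conj(0) + 4*(3)*conj(0) + 4*(1)*conj(0)]
      = (1/16)[(18) + (-6) + (0) + (-12) + (0) + (0) + (0)] = 0/16 = 0
  <chi_rho, chi_7> = (1/16)[1*(9)*conj(2) + 1*(-3)*conj(-2) + 2*(1 + sqrt(2))*conj(-sqrt(2)) + 2*(3)*conj(0) + 2*(1 - sqrt(2))*conj(sqrt(2)) + 4*(3)*conj(0) + 4*(1)*conj(0)]
      = (1/16)[(18) + (6) + (-4 - 2*sqrt(2)) + (0) + (-4 + 2*sqrt(2)) + (0) + (0)] = 16/16 = 1
Dimension check: dim(rho) = sum (mult * dim) = 2*1 + 0*1 + 1*1 + 0*1 + 2*2 + 0*2 + 1*2 = 9 = chi_rho(e) = 9.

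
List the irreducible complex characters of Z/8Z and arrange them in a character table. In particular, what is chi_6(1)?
Character table of Z/8Z (irreps indexed chi_0,...,chi_7 with chi_k(m) = zeta_8^(k*m), zeta_8 = exp(2*pi*i/8)):
  irrep \ class  {0} (size 1)  {1} (size 1)    {2} (size 1)  {3} (size 1)    {4} (size 1)  {5} (size 1)    {6} (size 1)  {7} (size 1)  
  chi_0          1             1               1             1               1             1               1             1             
  chi_1          1             exp(I*pi/4)     I             exp(3*I*pi/4)   -1            exp(-3*I*pi/4)  -I            exp(-I*pi/4)  
  chi_2          1             I               -1            -I              1             I               -1            -I            
  chi_3          1             exp(3*I*pi/4)   -I            exp(I*pi/4)     -1            exp(-I*pi/4)    I             exp(-3*I*pi/4)
  chi_4          1             -1              1             -1              1             -1              1             -1            
  chi_5          1             exp(-3*I*pi/4)  I             exp(-I*pi/4)    -1            exp(I*pi/4)     -I            exp(3*I*pi/4) 
  chi_6          1             -I              -1            I               1             -I              -1            I             
  chi_7          1             exp(-I*pi/4)    -I            exp(-3*I*pi/4)  -1            exp(3*I*pi/4)   I             exp(I*pi/4)   

Spot check: chi_6(1) = zeta_8^(6*1) = zeta_8^6 = -I.

Derivation: Z/8Z is abelian, so all 8 irreducible complex representations are 1-dimensional. They are given by chi_k(m) = zeta_8^(k*m) for k = 0,...,7. Row orthogonality: sum_m chi_k(m) conj(chi_l(m)) = 8 * [k = l].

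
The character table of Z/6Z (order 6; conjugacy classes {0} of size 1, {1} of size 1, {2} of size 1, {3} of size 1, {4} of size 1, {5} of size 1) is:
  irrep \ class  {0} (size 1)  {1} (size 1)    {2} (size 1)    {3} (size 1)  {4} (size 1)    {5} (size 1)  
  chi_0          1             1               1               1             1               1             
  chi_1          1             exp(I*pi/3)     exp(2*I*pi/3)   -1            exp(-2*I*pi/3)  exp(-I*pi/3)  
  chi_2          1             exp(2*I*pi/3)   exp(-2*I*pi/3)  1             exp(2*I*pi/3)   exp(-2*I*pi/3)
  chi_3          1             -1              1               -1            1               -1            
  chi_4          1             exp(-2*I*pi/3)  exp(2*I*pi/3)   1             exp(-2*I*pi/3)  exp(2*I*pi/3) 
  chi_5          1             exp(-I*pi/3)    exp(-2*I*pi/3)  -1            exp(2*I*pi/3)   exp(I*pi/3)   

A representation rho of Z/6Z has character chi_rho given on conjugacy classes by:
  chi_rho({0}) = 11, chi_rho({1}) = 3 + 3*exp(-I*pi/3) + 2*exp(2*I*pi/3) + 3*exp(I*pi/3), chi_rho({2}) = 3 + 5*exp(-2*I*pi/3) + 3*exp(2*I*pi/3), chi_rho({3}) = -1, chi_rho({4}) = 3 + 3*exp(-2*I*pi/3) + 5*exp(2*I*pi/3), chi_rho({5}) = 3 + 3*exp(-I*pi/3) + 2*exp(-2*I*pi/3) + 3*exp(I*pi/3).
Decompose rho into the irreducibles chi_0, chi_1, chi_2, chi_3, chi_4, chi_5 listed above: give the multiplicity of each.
Multiplicities: chi_0: 3, chi_1: 3, chi_2: 2, chi_3: 0, chi_4: 0, chi_5: 3.

Argument: Use <chi_rho, chi> = (1/|G|) sum_C |C| * chi_rho(C) * conj(chi(C)) with |G| = 6 for each irreducible chi in the table:
  <chi_rho, chi_0> = (1/6)[1*(11)*conj(1) + 1*(3 + 3*exp(-I*pi/3) + 2*exp(2*I*pi/3) + 3*exp(I*pi/3))*conj(1) + 1*(3 + 5*exp(-2*I*pi/3) + 3*exp(2*I*pi/3))*conj(1) + 1*(-1)*conj(1) + 1*(3 + 3*exp(-2*I*pi/3) + 5*exp(2*I*pi/3))*conj(1) + 1*(3 + 3*exp(-I*pi/3) + 2*exp(-2*I*pi/3) + 3*exp(I*pi/3))*conj(1)]
      = (1/6)[(11) + (3 + 3*exp(-I*pi/3) + 2*exp(2*I*pi/3) + 3*exp(I*pi/3)) + (3 + 5*exp(-2*I*pi/3) + 3*exp(2*I*pi/3)) + (-1) + (3 + 3*exp(-2*I*pi/3) + 5*exp(2*I*pi/3)) + (3 + 3*exp(-I*pi/3) + 2*exp(-2*I*pi/3) + 3*exp(I*pi/3))] = 18/6 = 3
  <chi_rho, chi_1> = (1/6)[1*(11)*conj(1) + 1*(3 + 3*exp(-I*pi/3) + 2*exp(2*I*pi/3) + 3*exp(I*pi/3))*conj(exp(I*pi/3)) + 1*(3 + 5*exp(-2*I*pi/3) + 3*exp(2*I*pi/3))*conj(exp(2*I*pi/3)) + 1*(-1)*conj(-1) + 1*(3 + 3*exp(-2*I*pi/3) + 5*exp(2*I*pi/3))*conj(exp(-2*I*pi/3)) + 1*(3 + 3*exp(-I*pi/3) + 2*exp(-2*I*pi/3) + 3*exp(I*pi/3))*conj(exp(-I*pi/3))]
      = (1/6)[(11) + (3 + 3*exp(-2*I*pi/3) + 3*exp(-I*pi/3) + 2*exp(I*pi/3)) + (3 + 3*exp(-2*I*pi/3) + 5*exp(2*I*pi/3)) + (1) + (3 + 5*exp(-2*I*pi/3) + 3*exp(2*I*pi/3)) + (3 + 2*exp(-I*pi/3) + 3*exp(2*I*pi/3) + 3*exp(I*pi/3))] = 18/6 = 3
  <chi_rho, chi_2> = (1/6)[1*(11)*conj(1) + 1*(3 + 3*exp(-I*pi/3) + 2*exp(2*I*pi/3) + 3*exp(I*pi/3))*conj(exp(2*I*pi/3)) + 1*(3 + 5*exp(-2*I*pi/3) + 3*exp(2*I*pi/3))*conj(exp(-2*I*pi/3)) + 1*(-1)*conj(1) + 1*(3 + 3*exp(-2*I*pi/3) + 5*exp(2*I*pi/3))*conj(exp(2*I*pi/3)) + 1*(3 + 3*exp(-I*pi/3) + 2*exp(-2*I*pi/3) + 3*exp(I*pi/3))*conj(exp(-2*I*pi/3))]
      = (1/6)[(11) + (-1 + 3*exp(-2*I*pi/3) + 3*exp(-I*pi/3)) + (2) + (-1) + (2) + (-1 + 3*exp(2*I*pi/3) + 3*exp(I*pi/3))] = 12/6 = 2
  <chi_rho, chi_3> = (1/6)[1*(11)*conj(1) + 1*(3 + 3*exp(-I*pi/3) + 2*exp(2*I*pi/3) + 3*exp(I*pi/3))*conj(-1) + 1*(3 + 5*exp(-2*I*pi/3) + 3*exp(2*I*pi/3))*conj(1) + 1*(-1)*conj(-1) + 1*(3 + 3*exp(-2*I*pi/3) + 5*exp(2*I*pi/3))*conj(1) + 1*(3 + 3*exp(-I*pi/3) + 2*exp(-2*I*pi/3) + 3*exp(I*pi/3))*conj(-1)]
      = (1/6)[(11) + (-3 - 3*exp(I*pi/3) - 2*exp(2*I*pi/3) - 3*exp(-I*pi/3)) + (3 + 5*exp(-2*I*pi/3) + 3*exp(2*I*pi/3)) + (1) + (3 + 3*exp(-2*I*pi/3) + 5*exp(2*I*pi/3)) + (-3 - 3*exp(I*pi/3) - 2*exp(-2*I*pi/3) - 3*exp(-I*pi/3))] = 0/6 = 0
  <chi_rho, chi_4> = (1/6)[1*(11)*conj(1) + 1*(3 + 3*exp(-I*pi/3) + 2*exp(2*I*pi/3) + 3*exp(I*pi/3))*conj(exp(-2*I*pi/3)) + 1*(3 + 5*exp(-2*I*pi/3) + 3*exp(2*I*pi/3))*conj(exp(2*I*pi/3)) + 1*(-1)*conj(1) + 1*(3 + 3*exp(-2*I*pi/3) + 5*exp(2*I*pi/3))*conj(exp(-2*I*pi/3)) + 1*(3 + 3*exp(-I*pi/3) + 2*exp(-2*I*pi/3) + 3*exp(I*pi/3))*conj(exp(2*I*pi/3))]
      = (1/6)[(11) + (-3 + 2*exp(-2*I*pi/3) + 3*exp(2*I*pi/3) + 3*exp(I*pi/3)) + (3 + 3*exp(-2*I*pi/3) + 5*exp(2*I*pi/3)) + (-1) + (3 + 5*exp(-2*I*pi/3) + 3*exp(2*I*pi/3)) + (-3 + 3*exp(-2*I*pi/3) + 3*exp(-I*pi/3) + 2*exp(2*I*pi/3))] = 0/6 = 0
  <chi_rho, chi_5> = (1/6)[1*(11)*conj(1) + 1*(3 + 3*exp(-I*pi/3) + 2*exp(2*I*pi/3) + 3*exp(I*pi/3))*conj(exp(-I*pi/3)) + 1*(3 + 5*exp(-2*I*pi/3) + 3*exp(2*I*pi/3))*conj(exp(-2*I*pi/3)) + 1*(-1)*conj(-1) + 1*(3 + 3*exp(-2*I*pi/3) + 5*exp(2*I*pi/3))*conj(exp(2*I*pi/3)) + 1*(3 + 3*exp(-I*pi/3) + 2*exp(-2*I*pi/3) + 3*exp(I*pi/3))*conj(exp(I*pi/3))]
      = (1/6)[(11) + (1 + 3*exp(2*I*pi/3) + 3*exp(I*pi/3)) + (2) + (1) + (2) + (1 + 3*exp(-2*I*pi/3) + 3*exp(-I*pi/3))] = 18/6 = 3
(Exp terms are combined using exp(i*s)*conj(exp(i*t)) = exp(i*(s-t)), and sums of them are collapsed using the identity that for every m > 1 the m distinct m-th roots of unity sum to 0, e.g. 1 + exp(2*I*pi/3) + exp(-2*I*pi/3) = 0.)
Dimension check: dim(rho) = sum (mult * dim) = 3*1 + 3*1 + 2*1 + 0*1 + 0*1 + 3*1 = 11 = chi_rho(e) = 11.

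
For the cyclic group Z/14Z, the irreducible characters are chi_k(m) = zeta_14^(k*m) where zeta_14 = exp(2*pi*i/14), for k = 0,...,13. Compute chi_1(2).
chi_1(2) = zeta_14^2 = exp(2*I*pi/7)

Why: chi_1(2) = zeta_14^(1*2) = zeta_14^2. Since zeta_14^14 = 1, this equals zeta_14^2 = exp(2*pi*i*2/14) = exp(2*I*pi/7).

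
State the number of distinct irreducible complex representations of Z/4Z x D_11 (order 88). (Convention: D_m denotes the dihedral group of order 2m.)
28

Why: The number of irreducible complex representations of a finite group equals its number of conjugacy classes. For a direct product, #classes(G x H) = #classes(G) * #classes(H). Z/4Z has 4 classes (abelian), D_11 has 7 classes, so 4 * 7 = 28, so Z/4Z x D_11 (order 88) has exactly 28 irreducible complex representations.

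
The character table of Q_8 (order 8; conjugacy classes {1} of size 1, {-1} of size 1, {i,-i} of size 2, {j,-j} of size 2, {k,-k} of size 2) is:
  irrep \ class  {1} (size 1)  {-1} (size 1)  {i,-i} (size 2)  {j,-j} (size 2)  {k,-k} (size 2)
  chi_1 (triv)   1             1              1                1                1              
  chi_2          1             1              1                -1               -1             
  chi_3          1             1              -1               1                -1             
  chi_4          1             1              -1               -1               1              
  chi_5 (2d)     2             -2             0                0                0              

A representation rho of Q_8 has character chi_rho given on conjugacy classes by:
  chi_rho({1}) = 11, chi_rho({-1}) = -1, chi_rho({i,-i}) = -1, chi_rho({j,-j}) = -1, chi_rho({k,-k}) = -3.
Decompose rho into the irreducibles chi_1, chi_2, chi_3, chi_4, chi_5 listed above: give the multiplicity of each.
Multiplicities: chi_1: 0, chi_2: 2, chi_3: 2, chi_4: 1, chi_5: 3.

Why: Use <chi_rho, chi> = (1/|G|) sum_C |C| * chi_rho(C) * conj(chi(C)) with |G| = 8 for each irreducible chi in the table:
  <chi_rho, chi_1> = (1/8)[1*(11)*conj(1) + 1*(-1)*conj(1) + 2*(-1)*conj(1) + 2*(-1)*conj(1) + 2*(-3)*conj(1)]
      = (1/8)[(11) + (-1) + (-2) + (-2) + (-6)] = 0/8 = 0
  <chi_rho, chi_2> = (1/8)[1*(11)*conj(1) + 1*(-1)*conj(1) + 2*(-1)*conj(1) + 2*(-1)*conj(-1) + 2*(-3)*conj(-1)]
      = (1/8)[(11) + (-1) + (-2) + (2) + (6)] = 16/8 = 2
  <chi_rho, chi_3> = (1/8)[1*(11)*conj(1) + 1*(-1)*conj(1) + 2*(-1)*conj(-1) + 2*(-1)*conj(1) + 2*(-3)*conj(-1)]
      = (1/8)[(11) + (-1) + (2) + (-2) + (6)] = 16/8 = 2
  <chi_rho, chi_4> = (1/8)[1*(11)*conj(1) + 1*(-1)*conj(1) + 2*(-1)*conj(-1) + 2*(-1)*conj(-1) + 2*(-3)*conj(1)]
      = (1/8)[(11) + (-1) + (2) + (2) + (-6)] = 8/8 = 1
  <chi_rho, chi_5> = (1/8)[1*(11)*conj(2) + 1*(-1)*conj(-2) + 2*(-1)*conj(0) + 2*(-1)*conj(0) + 2*(-3)*conj(0)]
      = (1/8)[(22) + (2) + (0) + (0) + (0)] = 24/8 = 3
Dimension check: dim(rho) = sum (mult * dim) = 0*1 + 2*1 + 2*1 + 1*1 + 3*2 = 11 = chi_rho(e) = 11.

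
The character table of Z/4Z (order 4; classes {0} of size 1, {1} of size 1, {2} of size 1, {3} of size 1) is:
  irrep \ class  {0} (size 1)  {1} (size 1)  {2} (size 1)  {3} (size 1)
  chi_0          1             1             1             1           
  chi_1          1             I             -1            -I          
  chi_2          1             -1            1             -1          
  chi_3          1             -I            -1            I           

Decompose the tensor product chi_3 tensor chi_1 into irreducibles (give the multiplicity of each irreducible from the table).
chi_3 tensor chi_1 = chi_0 (all other irreducibles have multiplicity 0).

Working: The character of a tensor product is the pointwise product (chi_3 * chi_1)(C) = chi_3(C) * chi_1(C):
  {0}: (1)*(1), {1}: (-I)*(I), {2}: (-1)*(-1), {3}: (I)*(-I)
so (chi_3 * chi_1) takes values
  {0} -> 1, {1} -> 1, {2} -> 1, {3} -> 1.
Now take the inner product of this character with each irreducible chi from the table, <chi_3*chi_1, chi> = (1/4) sum_C |C| (chi_3*chi_1)(C) conj(chi(C)):
  <chi_3*chi_1, chi_0> = (1/4)[1*(1)*conj(1) + 1*(1)*conj(1) + 1*(1)*conj(1) + 1*(1)*conj(1)]
      = (1/4)[(1) + (1) + (1) + (1)] = 4/4 = 1
  <chi_3*chi_1, chi_1> = (1/4)[1*(1)*conj(1) + 1*(1)*conj(I) + 1*(1)*conj(-1) + 1*(1)*conj(-I)]
      = (1/4)[(1) + (-I) + (-1) + (I)] = 0/4 = 0
  <chi_3*chi_1, chi_2> = (1/4)[1*(1)*conj(1) + 1*(1)*conj(-1) + 1*(1)*conj(1) + 1*(1)*conj(-1)]
      = (1/4)[(1) + (-1) + (1) + (-1)] = 0/4 = 0
  <chi_3*chi_1, chi_3> = (1/4)[1*(1)*conj(1) + 1*(1)*conj(-I) + 1*(1)*conj(-1) + 1*(1)*conj(I)]
      = (1/4)[(1) + (I) + (-1) + (-I)] = 0/4 = 0
(Exp terms are combined using exp(i*s)*conj(exp(i*t)) = exp(i*(s-t)), and sums of them are collapsed using the identity that for every m > 1 the m distinct m-th roots of unity sum to 0, e.g. 1 + exp(2*I*pi/3) + exp(-2*I*pi/3) = 0.)
Hence the multiplicities are chi_0: 1. Dimension check: dim(chi_3)*dim(chi_1) = 1*1 = 1 and sum (mult * dim) = 1*1 = 1.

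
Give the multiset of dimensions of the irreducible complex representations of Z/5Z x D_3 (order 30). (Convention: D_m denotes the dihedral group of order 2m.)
Dimensions: 1, 1, 1, 1, 1, 1, 1, 1, 1, 1, 2, 2, 2, 2, 2

Reasoning: There are 15 irreducibles (= number of conjugacy classes). Their dimensions d_i satisfy sum d_i^2 = |G| = 30: 1 + 1 + 1 + 1 + 1 + 1 + 1 + 1 + 1 + 1 + 4 + 4 + 4 + 4 + 4 = 30. (For the product with Z/5Z: each of the 5 1-dim characters of Z/5Z tensors with each irrep of D_3, giving 5 copies of each D_3-dimension.)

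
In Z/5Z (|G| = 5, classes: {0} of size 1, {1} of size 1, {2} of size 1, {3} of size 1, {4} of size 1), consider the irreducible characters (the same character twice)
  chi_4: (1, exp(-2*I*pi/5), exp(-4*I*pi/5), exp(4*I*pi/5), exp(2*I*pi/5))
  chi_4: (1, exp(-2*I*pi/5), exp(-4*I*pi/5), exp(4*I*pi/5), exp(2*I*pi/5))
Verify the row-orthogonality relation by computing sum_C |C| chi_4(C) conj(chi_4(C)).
Sum = 5 = |G| = 5; so <chi_4, chi_4> = 1 (norm-1 confirms irreducibility).

Proof sketch: Compute term by term over conjugacy classes (|C| * chi_4(C) * conj(chi_4(C))):
  1*(1)*conj(1) + 1*(exp(-2*I*pi/5))*conj(exp(-2*I*pi/5)) + 1*(exp(-4*I*pi/5))*conj(exp(-4*I*pi/5)) + 1*(exp(4*I*pi/5))*conj(exp(4*I*pi/5)) + 1*(exp(2*I*pi/5))*conj(exp(2*I*pi/5))
  = (1) + (1) + (1) + (1) + (1)
  = 5.
(Exp terms are combined using exp(i*s)*conj(exp(i*t)) = exp(i*(s-t)), and sums of them are collapsed using the identity that for every m > 1 the m distinct m-th roots of unity sum to 0, e.g. 1 + exp(2*I*pi/3) + exp(-2*I*pi/3) = 0.)
Dividing by |G| = 5 gives 5/5 = 1, matching the row-orthogonality relation <chi_4, chi_4> = [chi_4 = chi_4].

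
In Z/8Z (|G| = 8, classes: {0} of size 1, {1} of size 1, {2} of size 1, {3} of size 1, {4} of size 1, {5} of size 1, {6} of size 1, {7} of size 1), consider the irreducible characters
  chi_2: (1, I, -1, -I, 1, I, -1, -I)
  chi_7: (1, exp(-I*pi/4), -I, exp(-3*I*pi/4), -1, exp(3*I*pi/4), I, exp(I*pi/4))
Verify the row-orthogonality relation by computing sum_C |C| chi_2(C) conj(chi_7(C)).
Sum = 0; so <chi_2, chi_7> = 0 (distinct irreducibles are orthogonal).

Argument: Compute term by term over conjugacy classes (|C| * chi_2(C) * conj(chi_7(C))):
  1*(1)*conj(1) + 1*(I)*conj(exp(-I*pi/4)) + 1*(-1)*conj(-I) + 1*(-I)*conj(exp(-3*I*pi/4)) + 1*(1)*conj(-1) + 1*(I)*conj(exp(3*I*pi/4)) + 1*(-1)*conj(I) + 1*(-I)*conj(exp(I*pi/4))
  = (1) + (exp(3*I*pi/4)) + (-I) + (-exp(-3*I*pi/4)) + (-1) + (exp(-I*pi/4)) + (I) + (-exp(I*pi/4))
  = 0.
(Exp terms are combined using exp(i*s)*conj(exp(i*t)) = exp(i*(s-t)), and sums of them are collapsed using the identity that for every m > 1 the m distinct m-th roots of unity sum to 0, e.g. 1 + exp(2*I*pi/3) + exp(-2*I*pi/3) = 0.)
Dividing by |G| = 8 gives 0/8 = 0, matching the row-orthogonality relation <chi_2, chi_7> = [chi_2 = chi_7].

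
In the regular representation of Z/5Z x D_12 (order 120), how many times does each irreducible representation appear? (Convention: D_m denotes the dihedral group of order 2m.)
Each irreducible V_i of dimension d_i appears with multiplicity d_i, i.e. rho_reg = (direct sum over all irreducibles V_i) d_i V_i. The irreducible dimensions for Z/5Z x D_12 are 1, 1, 1, 1, 1, 1, 1, 1, 1, 1, 1, 1, 1, 1, 1, 1, 1, 1, 1, 1, 2, 2, 2, 2, 2, 2, 2, 2, 2, 2, 2, 2, 2, 2, 2, 2, 2, 2, 2, 2, 2, 2, 2, 2, 2: 20 irreducibles of dimension 1, each with multiplicity 1; 25 irreducibles of dimension 2, each with multiplicity 2. Total dimension 20*1*1 + 25*2*2 = 120 = |G|.

Details: General theorem: in the regular representation of a finite group G, each irreducible appears with multiplicity equal to its dimension. Check: dim(rho_reg) = sum d_i^2 = 1 + 1 + 1 + 1 + 1 + 1 + 1 + 1 + 1 + 1 + 1 + 1 + 1 + 1 + 1 + 1 + 1 + 1 + 1 + 1 + 4 + 4 + 4 + 4 + 4 + 4 + 4 + 4 + 4 + 4 + 4 + 4 + 4 + 4 + 4 + 4 + 4 + 4 + 4 + 4 + 4 + 4 + 4 + 4 + 4 = 120 = |G|.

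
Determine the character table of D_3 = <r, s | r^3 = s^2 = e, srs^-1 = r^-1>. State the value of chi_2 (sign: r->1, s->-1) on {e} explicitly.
Conjugacy classes: {e} of size 1, {r^1, r^2} of size 2, {s, sr, ..., sr^2} of size 3.
Character table:
  irrep \ class              {e} (size 1)  {r^1, r^2} (size 2)  {s, sr, ..., sr^2} (size 3)
  chi_1 (triv)               1             1                    1                          
  chi_2 (sign: r->1, s->-1)  1             1                    -1                         
  chi_3 (2d, j=1)            2             -1                   0                          

Spot check: chi_2 (sign: r->1, s->-1) on {e} = 1.

Working: D_3 has order 2*3 = 6 with 3 conjugacy classes, hence 3 irreducibles. Sum of squared dims 1 + 1 + 4 = 6 = |G|. Linear characters come from the abelianisation; the 2-dimensional irreps have character r^k -> 2*cos(2*pi*j*k/3), reflections -> 0.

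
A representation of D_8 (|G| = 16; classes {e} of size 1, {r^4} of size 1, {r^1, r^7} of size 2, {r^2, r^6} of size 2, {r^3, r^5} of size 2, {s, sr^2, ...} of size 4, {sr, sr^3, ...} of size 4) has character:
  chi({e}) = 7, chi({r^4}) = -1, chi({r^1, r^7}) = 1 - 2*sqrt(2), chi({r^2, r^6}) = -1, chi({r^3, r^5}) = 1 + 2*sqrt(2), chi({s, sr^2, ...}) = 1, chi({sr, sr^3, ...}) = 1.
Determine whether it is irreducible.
Not irreducible (reducible): <chi, chi> = 6 > 1.

Explanation: <chi, chi> = (1/|G|) sum_C |C| * |chi(C)|^2 = (1/16)[1*|7|^2 + 1*|-1|^2 + 2*|1 - 2*sqrt(2)|^2 + 2*|-1|^2 + 2*|1 + 2*sqrt(2)|^2 + 4*|1|^2 + 4*|1|^2]
  = (1/16)[(49) + (1) + (18 - 8*sqrt(2)) + (2) + (8*sqrt(2) + 18) + (4) + (4)] = 96/16 = 6.
A character is irreducible iff <chi, chi> = 1, so this representation is reducible.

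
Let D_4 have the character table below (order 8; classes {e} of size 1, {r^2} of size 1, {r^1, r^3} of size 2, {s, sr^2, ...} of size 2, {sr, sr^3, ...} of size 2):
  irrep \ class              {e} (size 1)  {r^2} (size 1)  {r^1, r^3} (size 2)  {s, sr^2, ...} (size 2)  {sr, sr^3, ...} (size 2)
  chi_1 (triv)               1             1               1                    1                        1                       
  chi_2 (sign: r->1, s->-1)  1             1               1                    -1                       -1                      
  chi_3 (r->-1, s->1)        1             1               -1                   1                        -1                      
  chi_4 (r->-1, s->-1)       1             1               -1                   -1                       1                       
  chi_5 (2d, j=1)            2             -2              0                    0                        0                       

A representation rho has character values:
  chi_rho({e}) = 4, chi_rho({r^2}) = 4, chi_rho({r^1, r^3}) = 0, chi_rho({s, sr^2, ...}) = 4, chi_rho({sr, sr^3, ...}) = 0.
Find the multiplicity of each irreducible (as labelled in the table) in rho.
Multiplicities: chi_1: 2, chi_2: 0, chi_3: 2, chi_4: 0, chi_5: 0.

Working: Use <chi_rho, chi> = (1/|G|) sum_C |C| * chi_rho(C) * conj(chi(C)) with |G| = 8 for each irreducible chi in the table:
  <chi_rho, chi_1> = (1/8)[1*(4)*conj(1) + 1*(4)*conj(1) + 2*(0)*conj(1) + 2*(4)*conj(1) + 2*(0)*conj(1)]
      = (1/8)[(4) + (4) + (0) + (8) + (0)] = 16/8 = 2
  <chi_rho, chi_2> = (1/8)[1*(4)*conj(1) + 1*(4)*conj(1) + 2*(0)*conj(1) + 2*(4)*conj(-1) + 2*(0)*conj(-1)]
      = (1/8)[(4) + (4) + (0) + (-8) + (0)] = 0/8 = 0
  <chi_rho, chi_3> = (1/8)[1*(4)*conj(1) + 1*(4)*conj(1) + 2*(0)*conj(-1) + 2*(4)*conj(1) + 2*(0)*conj(-1)]
      = (1/8)[(4) + (4) + (0) + (8) + (0)] = 16/8 = 2
  <chi_rho, chi_4> = (1/8)[1*(4)*conj(1) + 1*(4)*conj(1) + 2*(0)*conj(-1) + 2*(4)*conj(-1) + 2*(0)*conj(1)]
      = (1/8)[(4) + (4) + (0) + (-8) + (0)] = 0/8 = 0
  <chi_rho, chi_5> = (1/8)[1*(4)*conj(2) + 1*(4)*conj(-2) + 2*(0)*conj(0) + 2*(4)*conj(0) + 2*(0)*conj(0)]
      = (1/8)[(8) + (-8) + (0) + (0) + (0)] = 0/8 = 0
Dimension check: dim(rho) = sum (mult * dim) = 2*1 + 0*1 + 2*1 + 0*1 + 0*2 = 4 = chi_rho(e) = 4.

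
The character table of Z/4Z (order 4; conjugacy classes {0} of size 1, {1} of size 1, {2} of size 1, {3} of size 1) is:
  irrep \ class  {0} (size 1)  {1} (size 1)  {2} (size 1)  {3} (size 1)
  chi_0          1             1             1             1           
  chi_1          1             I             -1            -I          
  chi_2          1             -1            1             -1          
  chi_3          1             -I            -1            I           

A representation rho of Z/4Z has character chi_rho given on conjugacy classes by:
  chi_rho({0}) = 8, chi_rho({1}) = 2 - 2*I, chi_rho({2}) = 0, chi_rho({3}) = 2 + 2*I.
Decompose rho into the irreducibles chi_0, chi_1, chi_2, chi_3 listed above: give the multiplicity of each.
Multiplicities: chi_0: 3, chi_1: 1, chi_2: 1, chi_3: 3.

Working: Use <chi_rho, chi> = (1/|G|) sum_C |C| * chi_rho(C) * conj(chi(C)) with |G| = 4 for each irreducible chi in the table:
  <chi_rho, chi_0> = (1/4)[1*(8)*conj(1) + 1*(2 - 2*I)*conj(1) + 1*(0)*conj(1) + 1*(2 + 2*I)*conj(1)]
      = (1/4)[(8) + (2 - 2*I) + (0) + (2 + 2*I)] = 12/4 = 3
  <chi_rho, chi_1> = (1/4)[1*(8)*conj(1) + 1*(2 - 2*I)*conj(I) + 1*(0)*conj(-1) + 1*(2 + 2*I)*conj(-I)]
      = (1/4)[(8) + (-2 - 2*I) + (0) + (-2 + 2*I)] = 4/4 = 1
  <chi_rho, chi_2> = (1/4)[1*(8)*conj(1) + 1*(2 - 2*I)*conj(-1) + 1*(0)*conj(1) + 1*(2 + 2*I)*conj(-1)]
      = (1/4)[(8) + (-2 + 2*I) + (0) + (-2 - 2*I)] = 4/4 = 1
  <chi_rho, chi_3> = (1/4)[1*(8)*conj(1) + 1*(2 - 2*I)*conj(-I) + 1*(0)*conj(-1) + 1*(2 + 2*I)*conj(I)]
      = (1/4)[(8) + (2 + 2*I) + (0) + (2 - 2*I)] = 12/4 = 3
(Exp terms are combined using exp(i*s)*conj(exp(i*t)) = exp(i*(s-t)), and sums of them are collapsed using the identity that for every m > 1 the m distinct m-th roots of unity sum to 0, e.g. 1 + exp(2*I*pi/3) + exp(-2*I*pi/3) = 0.)
Dimension check: dim(rho) = sum (mult * dim) = 3*1 + 1*1 + 1*1 + 3*1 = 8 = chi_rho(e) = 8.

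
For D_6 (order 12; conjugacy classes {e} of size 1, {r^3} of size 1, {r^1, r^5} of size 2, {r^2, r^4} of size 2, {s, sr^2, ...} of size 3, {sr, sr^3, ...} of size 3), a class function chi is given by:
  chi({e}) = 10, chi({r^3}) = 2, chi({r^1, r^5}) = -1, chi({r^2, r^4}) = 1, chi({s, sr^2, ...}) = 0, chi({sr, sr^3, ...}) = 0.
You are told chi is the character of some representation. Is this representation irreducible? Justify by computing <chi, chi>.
Not irreducible (reducible): <chi, chi> = 9 > 1.

Justification: <chi, chi> = (1/|G|) sum_C |C| * |chi(C)|^2 = (1/12)[1*|10|^2 + 1*|2|^2 + 2*|-1|^2 + 2*|1|^2 + 3*|0|^2 + 3*|0|^2]
  = (1/12)[(100) + (4) + (2) + (2) + (0) + (0)] = 108/12 = 9.
A character is irreducible iff <chi, chi> = 1, so this representation is reducible.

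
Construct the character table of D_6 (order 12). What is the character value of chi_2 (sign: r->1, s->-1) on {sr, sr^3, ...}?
Conjugacy classes: {e} of size 1, {r^3} of size 1, {r^1, r^5} of size 2, {r^2, r^4} of size 2, {s, sr^2, ...} of size 3, {sr, sr^3, ...} of size 3.
Character table:
  irrep \ class              {e} (size 1)  {r^3} (size 1)  {r^1, r^5} (size 2)  {r^2, r^4} (size 2)  {s, sr^2, ...} (size 3)  {sr, sr^3, ...} (size 3)
  chi_1 (triv)               1             1               1                    1                    1                        1                       
  chi_2 (sign: r->1, s->-1)  1             1               1                    1                    -1                       -1                      
  chi_3 (r->-1, s->1)        1             -1              -1                   1                    1                        -1                      
  chi_4 (r->-1, s->-1)       1             -1              -1                   1                    -1                       1                       
  chi_5 (2d, j=1)            2             -2              1                    -1                   0                        0                       
  chi_6 (2d, j=2)            2             2               -1                   -1                   0                        0                       

Spot check: chi_2 (sign: r->1, s->-1) on {sr, sr^3, ...} = -1.

Why: D_6 has order 2*6 = 12 with 6 conjugacy classes, hence 6 irreducibles. Sum of squared dims 1 + 1 + 1 + 1 + 4 + 4 = 12 = |G|. Linear characters come from the abelianisation; the 2-dimensional irreps have character r^k -> 2*cos(2*pi*j*k/6), reflections -> 0.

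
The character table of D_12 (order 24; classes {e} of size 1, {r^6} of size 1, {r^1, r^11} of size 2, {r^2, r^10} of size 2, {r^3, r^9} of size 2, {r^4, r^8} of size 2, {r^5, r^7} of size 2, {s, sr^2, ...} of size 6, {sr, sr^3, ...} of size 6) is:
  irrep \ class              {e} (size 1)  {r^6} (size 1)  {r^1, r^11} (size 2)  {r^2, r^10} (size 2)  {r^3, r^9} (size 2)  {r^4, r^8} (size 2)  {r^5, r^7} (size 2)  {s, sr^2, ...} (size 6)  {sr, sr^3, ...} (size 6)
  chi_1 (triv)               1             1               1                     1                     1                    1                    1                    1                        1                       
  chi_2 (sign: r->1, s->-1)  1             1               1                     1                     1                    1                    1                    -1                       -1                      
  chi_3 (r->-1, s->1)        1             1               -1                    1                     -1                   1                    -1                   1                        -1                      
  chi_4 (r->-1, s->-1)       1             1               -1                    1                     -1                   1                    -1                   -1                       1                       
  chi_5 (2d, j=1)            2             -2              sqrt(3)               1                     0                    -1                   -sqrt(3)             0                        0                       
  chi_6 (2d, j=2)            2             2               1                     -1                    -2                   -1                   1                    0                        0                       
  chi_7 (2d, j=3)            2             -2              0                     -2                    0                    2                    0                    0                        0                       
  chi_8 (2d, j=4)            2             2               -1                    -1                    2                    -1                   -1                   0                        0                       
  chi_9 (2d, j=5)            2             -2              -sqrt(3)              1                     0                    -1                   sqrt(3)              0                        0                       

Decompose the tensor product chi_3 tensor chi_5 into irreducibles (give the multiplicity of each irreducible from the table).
chi_3 tensor chi_5 = chi_9 (all other irreducibles have multiplicity 0).

Derivation: The character of a tensor product is the pointwise product (chi_3 * chi_5)(C) = chi_3(C) * chi_5(C):
  {e}: (1)*(2), {r^6}: (1)*(-2), {r^1, r^11}: (-1)*(sqrt(3)), {r^2, r^10}: (1)*(1), {r^3, r^9}: (-1)*(0), {r^4, r^8}: (1)*(-1), {r^5, r^7}: (-1)*(-sqrt(3)), {s, sr^2, ...}: (1)*(0), {sr, sr^3, ...}: (-1)*(0)
so (chi_3 * chi_5) takes values
  {e} -> 2, {r^6} -> -2, {r^1, r^11} -> -sqrt(3), {r^2, r^10} -> 1, {r^3, r^9} -> 0, {r^4, r^8} -> -1, {r^5, r^7} -> sqrt(3), {s, sr^2, ...} -> 0, {sr, sr^3, ...} -> 0.
Now take the inner product of this character with each irreducible chi from the table, <chi_3*chi_5, chi> = (1/24) sum_C |C| (chi_3*chi_5)(C) conj(chi(C)):
  <chi_3*chi_5, chi_1> = (1/24)[1*(2)*conj(1) + 1*(-2)*conj(1) + 2*(-sqrt(3))*conj(1) + 2*(1)*conj(1) + 2*(0)*conj(1) + 2*(-1)*conj(1) + 2*(sqrt(3))*conj(1) + 6*(0)*conj(1) + 6*(0)*conj(1)]
      = (1/24)[(2) + (-2) + (-2*sqrt(3)) + (2) + (0) + (-2) + (2*sqrt(3)) + (0) + (0)] = 0/24 = 0
  <chi_3*chi_5, chi_2> = (1/24)[1*(2)*conj(1) + 1*(-2)*conj(1) + 2*(-sqrt(3))*conj(1) + 2*(1)*conj(1) + 2*(0)*conj(1) + 2*(-1)*conj(1) + 2*(sqrt(3))*conj(1) + 6*(0)*conj(-1) + 6*(0)*conj(-1)]
      = (1/24)[(2) + (-2) + (-2*sqrt(3)) + (2) + (0) + (-2) + (2*sqrt(3)) + (0) + (0)] = 0/24 = 0
  <chi_3*chi_5, chi_3> = (1/24)[1*(2)*conj(1) + 1*(-2)*conj(1) + 2*(-sqrt(3))*conj(-1) + 2*(1)*conj(1) + 2*(0)*conj(-1) + 2*(-1)*conj(1) + 2*(sqrt(3))*conj(-1) + 6*(0)*conj(1) + 6*(0)*conj(-1)]
      = (1/24)[(2) + (-2) + (2*sqrt(3)) + (2) + (0) + (-2) + (-2*sqrt(3)) + (0) + (0)] = 0/24 = 0
  <chi_3*chi_5, chi_4> = (1/24)[1*(2)*conj(1) + 1*(-2)*conj(1) + 2*(-sqrt(3))*conj(-1) + 2*(1)*conj(1) + 2*(0)*conj(-1) + 2*(-1)*conj(1) + 2*(sqrt(3))*conj(-1) + 6*(0)*conj(-1) + 6*(0)*conj(1)]
      = (1/24)[(2) + (-2) + (2*sqrt(3)) + (2) + (0) + (-2) + (-2*sqrt(3)) + (0) + (0)] = 0/24 = 0
  <chi_3*chi_5, chi_5> = (1/24)[1*(2)*conj(2) + 1*(-2)*conj(-2) + 2*(-sqrt(3))*conj(sqrt(3)) + 2*(1)*conj(1) + 2*(0)*conj(0) + 2*(-1)*conj(-1) + 2*(sqrt(3))*conj(-sqrt(3)) + 6*(0)*conj(0) + 6*(0)*conj(0)]
      = (1/24)[(4) + (4) + (-6) + (2) + (0) + (2) + (-6) + (0) + (0)] = 0/24 = 0
  <chi_3*chi_5, chi_6> = (1/24)[1*(2)*conj(2) + 1*(-2)*conj(2) + 2*(-sqrt(3))*conj(1) + 2*(1)*conj(-1) + 2*(0)*conj(-2) + 2*(-1)*conj(-1) + 2*(sqrt(3))*conj(1) + 6*(0)*conj(0) + 6*(0)*conj(0)]
      = (1/24)[(4) + (-4) + (-2*sqrt(3)) + (-2) + (0) + (2) + (2*sqrt(3)) + (0) + (0)] = 0/24 = 0
  <chi_3*chi_5, chi_7> = (1/24)[1*(2)*conj(2) + 1*(-2)*conj(-2) + 2*(-sqrt(3))*conj(0) + 2*(1)*conj(-2) + 2*(0)*conj(0) + 2*(-1)*conj(2) + 2*(sqrt(3))*conj(0) + 6*(0)*conj(0) + 6*(0)*conj(0)]
      = (1/24)[(4) + (4) + (0) + (-4) + (0) + (-4) + (0) + (0) + (0)] = 0/24 = 0
  <chi_3*chi_5, chi_8> = (1/24)[1*(2)*conj(2) + 1*(-2)*conj(2) + 2*(-sqrt(3))*conj(-1) + 2*(1)*conj(-1) + 2*(0)*conj(2) + 2*(-1)*conj(-1) + 2*(sqrt(3))*conj(-1) + 6*(0)*conj(0) + 6*(0)*conj(0)]
      = (1/24)[(4) + (-4) + (2*sqrt(3)) + (-2) + (0) + (2) + (-2*sqrt(3)) + (0) + (0)] = 0/24 = 0
  <chi_3*chi_5, chi_9> = (1/24)[1*(2)*conj(2) + 1*(-2)*conj(-2) + 2*(-sqrt(3))*conj(-sqrt(3)) + 2*(1)*conj(1) + 2*(0)*conj(0) + 2*(-1)*conj(-1) + 2*(sqrt(3))*conj(sqrt(3)) + 6*(0)*conj(0) + 6*(0)*conj(0)]
      = (1/24)[(4) + (4) + (6) + (2) + (0) + (2) + (6) + (0) + (0)] = 24/24 = 1
Hence the multiplicities are chi_9: 1. Dimension check: dim(chi_3)*dim(chi_5) = 1*2 = 2 and sum (mult * dim) = 1*2 = 2.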